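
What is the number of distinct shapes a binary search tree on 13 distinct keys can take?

Rooted binary trees with 13 nodes (each child slot possibly empty) number C_13.
C_13 = C_12 · 2(2·12+1)/(12+2) = 208012 · 50/14 = 742900.

742900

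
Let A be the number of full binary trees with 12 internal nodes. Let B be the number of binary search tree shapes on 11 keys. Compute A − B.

149226

The number of full binary trees on 12 internal nodes is the Catalan number C_12. So A = C_12 = 208012.
Rooted binary trees with 11 nodes (each child slot possibly empty) number C_11. So B = C_11 = 58786.
A − B = 208012 − 58786 = 149226.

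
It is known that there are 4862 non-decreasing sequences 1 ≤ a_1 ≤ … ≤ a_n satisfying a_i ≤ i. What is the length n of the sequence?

Such sub-staircase sequences of length n are counted by C_n; 4862 = C_9.

9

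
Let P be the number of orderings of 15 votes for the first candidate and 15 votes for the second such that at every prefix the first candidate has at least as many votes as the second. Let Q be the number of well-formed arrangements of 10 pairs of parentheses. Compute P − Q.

9678049

Reading a vote for the leader as '(' and for the other as ')' turns such a sequence into a balanced string of 15 pairs, so the count is C_15. So P = C_15 = 9694845.
A balanced arrangement of 10 bracket pairs is a Dyck word of semilength 10, so the count is C_10. So Q = C_10 = 16796.
P − Q = 9694845 − 16796 = 9678049.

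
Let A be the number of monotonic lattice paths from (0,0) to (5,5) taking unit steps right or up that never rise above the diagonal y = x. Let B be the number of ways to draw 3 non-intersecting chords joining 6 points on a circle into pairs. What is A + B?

Monotone paths in an n×n grid that stay weakly below the diagonal are counted by C_n; here n = 5. So A = C_5 = 42.
Pairing 6 circle points by 3 non-crossing chords gives C_3 matchings. So B = C_3 = 5.
A + B = 42 + 5 = 47.

47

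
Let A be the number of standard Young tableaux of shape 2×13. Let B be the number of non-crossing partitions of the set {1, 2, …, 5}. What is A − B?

Standard Young tableaux of shape 2×n are counted by C_n; here n = 13. So A = C_13 = 742900.
Non-crossing partitions of an n-element set are counted by C_n; here n = 5. So B = C_5 = 42.
A − B = 742900 − 42 = 742858.

742858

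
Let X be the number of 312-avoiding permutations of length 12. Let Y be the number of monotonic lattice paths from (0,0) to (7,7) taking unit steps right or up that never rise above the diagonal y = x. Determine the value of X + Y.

Permutations of [n] avoiding any single length-3 pattern are counted by C_n; here n = 12. So X = C_12 = 208012.
Monotone paths in an n×n grid that stay weakly below the diagonal are counted by C_n; here n = 7. So Y = C_7 = 429.
X + Y = 208012 + 429 = 208441.

208441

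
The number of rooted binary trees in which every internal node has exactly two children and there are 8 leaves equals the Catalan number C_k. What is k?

7

Full binary trees with 8 leaves have 8−1 = 7 internal nodes, so there are C_7 of them.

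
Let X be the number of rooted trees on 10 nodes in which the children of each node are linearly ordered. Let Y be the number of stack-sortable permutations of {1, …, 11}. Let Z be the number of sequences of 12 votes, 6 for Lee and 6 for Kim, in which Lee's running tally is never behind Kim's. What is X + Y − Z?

A rooted plane tree on 10 nodes has 9 edges, and such trees are counted by C_9. So X = C_9 = 4862.
By Knuth's characterisation, the stack-sortable permutations of length 11 are the 231-avoiders, numbering C_11. So Y = C_11 = 58786.
Reading a vote for the leader as '(' and for the other as ')' turns such a sequence into a balanced string of 6 pairs, so the count is C_6. So Z = C_6 = 132.
X + Y − Z = 4862 + 58786 − 132 = 63516.

63516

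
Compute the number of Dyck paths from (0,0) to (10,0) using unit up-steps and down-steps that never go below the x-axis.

42

Paths of 5 up- and 5 down-steps that never dip below the axis are Dyck paths; their count is C_5.
C_5 = 42.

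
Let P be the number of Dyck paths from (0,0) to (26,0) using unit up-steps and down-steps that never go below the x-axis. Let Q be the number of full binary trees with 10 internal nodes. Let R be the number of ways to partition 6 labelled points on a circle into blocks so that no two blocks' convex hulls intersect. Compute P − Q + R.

726236

Dyck paths of semilength n (length 2n) are counted by C_n; here n = 13. So P = C_13 = 742900.
The number of full binary trees on 10 internal nodes is the Catalan number C_10. So Q = C_10 = 16796.
Non-crossing partitions of an n-element set are counted by C_n; here n = 6. So R = C_6 = 132.
P − Q + R = 742900 − 16796 + 132 = 726236.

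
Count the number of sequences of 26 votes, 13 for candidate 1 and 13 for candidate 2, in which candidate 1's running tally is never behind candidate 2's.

Reading a vote for the leader as '(' and for the other as ')' turns such a sequence into a balanced string of 13 pairs, so the count is C_13.
C_13 = 742900.

742900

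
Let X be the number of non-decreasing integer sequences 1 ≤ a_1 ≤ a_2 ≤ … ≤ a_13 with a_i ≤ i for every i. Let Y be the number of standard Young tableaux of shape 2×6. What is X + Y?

Weakly increasing sequences with a_i ≤ i biject with Dyck paths of semilength 13, so there are C_13. So X = C_13 = 742900.
By the hook-length formula (or a Dyck-path bijection), SYT of shape 2×6 number C_6. So Y = C_6 = 132.
X + Y = 742900 + 132 = 743032.

743032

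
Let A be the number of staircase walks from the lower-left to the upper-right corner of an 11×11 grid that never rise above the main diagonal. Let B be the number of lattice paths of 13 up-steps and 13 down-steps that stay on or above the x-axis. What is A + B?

801686

Sub-diagonal monotone paths from (0,0) to (11,11) biject with Dyck paths of semilength 11, giving C_11. So A = C_11 = 58786.
A Dyck path with 13 up-steps and 13 down-steps has semilength 13, so there are C_13 of them. So B = C_13 = 742900.
A + B = 58786 + 742900 = 801686.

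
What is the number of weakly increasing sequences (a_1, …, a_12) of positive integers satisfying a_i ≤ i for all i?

Such sub-staircase sequences of length n are counted by C_n; here n = 12.
C_12 = 208012.

208012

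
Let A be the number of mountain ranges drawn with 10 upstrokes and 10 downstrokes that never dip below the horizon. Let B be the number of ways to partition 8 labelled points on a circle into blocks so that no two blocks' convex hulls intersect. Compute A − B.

15366

Paths of 10 up- and 10 down-steps that never dip below the axis are Dyck paths; their count is C_10. So A = C_10 = 16796.
Non-crossing partitions of an n-element set are counted by C_n; here n = 8. So B = C_8 = 1430.
A − B = 16796 − 1430 = 15366.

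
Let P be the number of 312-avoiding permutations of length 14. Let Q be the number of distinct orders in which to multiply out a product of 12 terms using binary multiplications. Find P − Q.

2615654

For any fixed pattern of length 3, the pattern-avoiding permutations of [14] number C_14. So P = C_14 = 2674440.
Parenthesizations of m factors correspond to full binary trees with m leaves, counted by C_{m−1}; m = 12 gives C_11. So Q = C_11 = 58786.
P − Q = 2674440 − 58786 = 2615654.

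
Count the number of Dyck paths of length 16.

A Dyck path with 8 up-steps and 8 down-steps has semilength 8, so there are C_8 of them.
C_8 = C(16,8)/9 = 12870/9 = 1430.

1430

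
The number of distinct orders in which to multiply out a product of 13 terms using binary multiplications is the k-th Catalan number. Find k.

Parenthesizations of m factors correspond to full binary trees with m leaves, counted by C_{m−1}; m = 13 gives C_12.

12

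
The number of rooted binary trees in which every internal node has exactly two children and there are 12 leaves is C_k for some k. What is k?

11

A full binary tree with L leaves has L−1 internal nodes and is counted by C_{L−1}; L = 12 gives C_11.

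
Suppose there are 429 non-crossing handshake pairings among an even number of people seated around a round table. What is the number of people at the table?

Non-crossing handshake pairings of 2n people are counted by C_n. Since C_7 = 429, the index is 7.
So n = 7, and there are 2n = 14 people.

14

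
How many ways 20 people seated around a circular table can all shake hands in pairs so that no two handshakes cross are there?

Non-crossing handshake pairings of 2n people are counted by C_n; 20 people gives n = 10.
C_10 = C(20,10)/11 = 184756/11 = 16796.

16796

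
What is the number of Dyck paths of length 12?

132

Paths of 6 up- and 6 down-steps that never dip below the axis are Dyck paths; their count is C_6.
C_6 = C(12,6)/7 = 924/7 = 132.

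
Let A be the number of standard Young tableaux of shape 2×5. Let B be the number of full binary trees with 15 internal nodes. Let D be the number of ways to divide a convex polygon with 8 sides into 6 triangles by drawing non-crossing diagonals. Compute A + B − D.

By the hook-length formula (or a Dyck-path bijection), SYT of shape 2×5 number C_5. So A = C_5 = 42.
Full binary trees with n internal nodes are counted by C_n; here n = 15. So B = C_15 = 9694845.
Triangulations of a convex m-gon are counted by C_{m−2}; with m = 8 this is C_6. So D = C_6 = 132.
A + B − D = 42 + 9694845 − 132 = 9694755.

9694755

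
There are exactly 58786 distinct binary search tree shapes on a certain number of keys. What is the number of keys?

Binary search tree shapes on n keys are counted by C_n. Since C_11 = 58786, the index is 11.

11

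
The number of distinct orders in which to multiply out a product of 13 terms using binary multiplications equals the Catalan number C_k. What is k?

12

Parenthesizations of m factors correspond to full binary trees with m leaves, counted by C_{m−1}; m = 13 gives C_12.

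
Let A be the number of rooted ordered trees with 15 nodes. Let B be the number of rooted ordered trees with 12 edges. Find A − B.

Rooted ordered (plane) trees on m nodes have m−1 edges and are counted by C_{m−1}; m = 15 gives C_14. So A = C_14 = 2674440.
A rooted plane tree with 12 edges has 13 nodes, and the count is C_12. So B = C_12 = 208012.
A − B = 2674440 − 208012 = 2466428.

2466428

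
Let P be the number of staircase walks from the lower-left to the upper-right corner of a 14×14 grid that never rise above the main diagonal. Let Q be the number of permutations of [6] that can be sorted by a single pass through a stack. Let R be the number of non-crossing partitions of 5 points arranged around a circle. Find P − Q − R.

Sub-diagonal monotone paths from (0,0) to (14,14) biject with Dyck paths of semilength 14, giving C_14. So P = C_14 = 2674440.
By Knuth's characterisation, the stack-sortable permutations of length 6 are the 231-avoiders, numbering C_6. So Q = C_6 = 132.
The non-crossing partitions of [5] form a lattice of size C_5. So R = C_5 = 42.
P − Q − R = 2674440 − 132 − 42 = 2674266.

2674266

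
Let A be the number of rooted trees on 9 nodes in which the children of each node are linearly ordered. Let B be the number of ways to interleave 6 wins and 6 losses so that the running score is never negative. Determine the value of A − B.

1298

Rooted ordered (plane) trees on m nodes have m−1 edges and are counted by C_{m−1}; m = 9 gives C_8. So A = C_8 = 1430.
Reading a vote for the leader as '(' and for the other as ')' turns such a sequence into a balanced string of 6 pairs, so the count is C_6. So B = C_6 = 132.
A − B = 1430 − 132 = 1298.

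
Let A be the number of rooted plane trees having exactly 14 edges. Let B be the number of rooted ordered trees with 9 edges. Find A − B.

Rooted ordered trees with n edges are counted by C_n; here n = 14. So A = C_14 = 2674440.
Rooted ordered trees with n edges are counted by C_n; here n = 9. So B = C_9 = 4862.
A − B = 2674440 − 4862 = 2669578.

2669578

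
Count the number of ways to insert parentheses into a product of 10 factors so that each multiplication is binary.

Parenthesizations of m factors correspond to full binary trees with m leaves, counted by C_{m−1}; m = 10 gives C_9.
C_9 = C_8 · 2(2·8+1)/(8+2) = 1430 · 34/10 = 4862.

4862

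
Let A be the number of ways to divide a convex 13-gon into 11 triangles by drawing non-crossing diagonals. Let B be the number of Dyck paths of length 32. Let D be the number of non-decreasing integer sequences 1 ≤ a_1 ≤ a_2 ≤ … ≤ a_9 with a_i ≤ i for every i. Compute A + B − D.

35411594

Triangulations of a convex m-gon are counted by C_{m−2}; with m = 13 this is C_11. So A = C_11 = 58786.
Paths of 16 up- and 16 down-steps that never dip below the axis are Dyck paths; their count is C_16. So B = C_16 = 35357670.
Such sub-staircase sequences of length n are counted by C_n; here n = 9. So D = C_9 = 4862.
A + B − D = 58786 + 35357670 − 4862 = 35411594.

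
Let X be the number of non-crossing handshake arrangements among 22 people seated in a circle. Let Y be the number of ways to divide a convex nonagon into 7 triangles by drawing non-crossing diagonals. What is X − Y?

With 22 = 2·11 people, non-crossing handshake pairings are non-crossing perfect matchings on a circle, counted by C_11. So X = C_11 = 58786.
The number of triangulations of a 9-gon is the Catalan number C_7 (index = sides − 2). So Y = C_7 = 429.
X − Y = 58786 − 429 = 58357.

58357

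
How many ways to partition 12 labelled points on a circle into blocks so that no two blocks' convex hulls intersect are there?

208012

The non-crossing partitions of [12] form a lattice of size C_12.
C_12 = C(24,12)/13 = 2704156/13 = 208012.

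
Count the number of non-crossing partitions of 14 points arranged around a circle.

The non-crossing partitions of [14] form a lattice of size C_14.
C_14 = C(28,14)/15 = 40116600/15 = 2674440.

2674440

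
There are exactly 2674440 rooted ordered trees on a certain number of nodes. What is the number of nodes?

Rooted ordered trees on m nodes are counted by C_{m−1}, and C_14 = 2674440.
So the index is 14, and the number of nodes is 14 + 1 = 15.

15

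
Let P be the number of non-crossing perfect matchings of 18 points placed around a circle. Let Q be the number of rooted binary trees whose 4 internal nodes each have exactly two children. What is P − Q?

Pairing 18 circle points by 9 non-crossing chords gives C_9 matchings. So P = C_9 = 4862.
The number of full binary trees on 4 internal nodes is the Catalan number C_4. So Q = C_4 = 14.
P − Q = 4862 − 14 = 4848.

4848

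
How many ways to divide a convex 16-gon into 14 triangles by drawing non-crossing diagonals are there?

The number of triangulations of a 16-gon is the Catalan number C_14 (index = sides − 2).
C_14 = C(28,14)/15 = 40116600/15 = 2674440.

2674440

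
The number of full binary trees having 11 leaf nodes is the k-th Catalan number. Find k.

10

A full binary tree with L leaves has L−1 internal nodes and is counted by C_{L−1}; L = 11 gives C_10.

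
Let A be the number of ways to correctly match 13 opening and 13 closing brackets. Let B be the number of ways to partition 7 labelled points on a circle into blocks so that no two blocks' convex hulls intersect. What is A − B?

With 13 pairs the number of balanced bracket strings is the Catalan number C_13. So A = C_13 = 742900.
The non-crossing partitions of [7] form a lattice of size C_7. So B = C_7 = 429.
A − B = 742900 − 429 = 742471.

742471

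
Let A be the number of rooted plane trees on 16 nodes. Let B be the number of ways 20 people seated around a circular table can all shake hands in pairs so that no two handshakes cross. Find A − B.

Rooted ordered (plane) trees on m nodes have m−1 edges and are counted by C_{m−1}; m = 16 gives C_15. So A = C_15 = 9694845.
With 20 = 2·10 people, non-crossing handshake pairings are non-crossing perfect matchings on a circle, counted by C_10. So B = C_10 = 16796.
A − B = 9694845 − 16796 = 9678049.

9678049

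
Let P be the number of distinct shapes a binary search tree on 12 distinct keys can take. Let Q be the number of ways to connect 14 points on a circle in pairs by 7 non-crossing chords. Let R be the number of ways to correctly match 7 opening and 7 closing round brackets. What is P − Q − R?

There are C_n binary search tree shapes on n keys; with n = 12 that is C_12. So P = C_12 = 208012.
Pairing 14 circle points by 7 non-crossing chords gives C_7 matchings. So Q = C_7 = 429.
A balanced arrangement of 7 bracket pairs is a Dyck word of semilength 7, so the count is C_7. So R = C_7 = 429.
P − Q − R = 208012 − 429 − 429 = 207154.

207154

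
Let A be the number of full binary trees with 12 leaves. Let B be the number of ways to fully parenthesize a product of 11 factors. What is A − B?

A full binary tree with L leaves has L−1 internal nodes and is counted by C_{L−1}; L = 12 gives C_11. So A = C_11 = 58786.
Bracketing 11 factors into binary products is counted by C_{11−1} = C_10. So B = C_10 = 16796.
A − B = 58786 − 16796 = 41990.

41990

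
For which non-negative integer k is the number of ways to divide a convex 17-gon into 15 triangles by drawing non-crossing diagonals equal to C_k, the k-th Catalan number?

15

A convex 17-gon is triangulated into 15 triangles, and the number of such triangulations is the Catalan number C_{17−2} = C_15.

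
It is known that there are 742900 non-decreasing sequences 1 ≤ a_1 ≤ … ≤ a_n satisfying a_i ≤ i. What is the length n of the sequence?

13

Such sub-staircase sequences of length n are counted by C_n; 742900 = C_13.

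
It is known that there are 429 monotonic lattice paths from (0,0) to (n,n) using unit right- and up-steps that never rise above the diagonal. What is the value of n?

Such diagonal-avoiding paths in an n×n grid are counted by C_n; 429 = C_7.

7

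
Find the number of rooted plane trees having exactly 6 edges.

A rooted plane tree with 6 edges has 7 nodes, and the count is C_6.
C_6 = C(12,6)/7 = 924/7 = 132.

132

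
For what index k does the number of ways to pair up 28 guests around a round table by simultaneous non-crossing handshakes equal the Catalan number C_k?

14

Non-crossing handshake pairings of 2n people are counted by C_n; 28 people gives n = 14.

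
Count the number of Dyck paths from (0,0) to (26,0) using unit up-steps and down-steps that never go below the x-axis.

Paths of 13 up- and 13 down-steps that never dip below the axis are Dyck paths; their count is C_13.
C_13 = 742900.

742900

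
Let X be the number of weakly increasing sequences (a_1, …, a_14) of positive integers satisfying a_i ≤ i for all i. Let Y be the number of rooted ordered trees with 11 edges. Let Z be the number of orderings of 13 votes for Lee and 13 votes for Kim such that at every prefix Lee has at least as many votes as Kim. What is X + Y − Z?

1990326

Weakly increasing sequences with a_i ≤ i biject with Dyck paths of semilength 14, so there are C_14. So X = C_14 = 2674440.
Rooted ordered trees with n edges are counted by C_n; here n = 11. So Y = C_11 = 58786.
Ballot sequences with n votes each where one side never trails are Dyck words, counted by C_n; here n = 13. So Z = C_13 = 742900.
X + Y − Z = 2674440 + 58786 − 742900 = 1990326.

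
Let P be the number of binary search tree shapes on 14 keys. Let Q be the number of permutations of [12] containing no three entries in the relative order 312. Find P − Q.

2466428

Binary trees (left/right distinguished) on n nodes are counted by C_n; here n = 14. So P = C_14 = 2674440.
Permutations of [n] avoiding any single length-3 pattern are counted by C_n; here n = 12. So Q = C_12 = 208012.
P − Q = 2674440 − 208012 = 2466428.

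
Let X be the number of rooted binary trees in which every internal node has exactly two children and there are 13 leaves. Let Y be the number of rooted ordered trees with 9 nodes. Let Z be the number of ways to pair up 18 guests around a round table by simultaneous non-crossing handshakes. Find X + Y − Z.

A full binary tree with L leaves has L−1 internal nodes and is counted by C_{L−1}; L = 13 gives C_12. So X = C_12 = 208012.
Rooted ordered (plane) trees on m nodes have m−1 edges and are counted by C_{m−1}; m = 9 gives C_8. So Y = C_8 = 1430.
Non-crossing handshake pairings of 2n people are counted by C_n; 18 people gives n = 9. So Z = C_9 = 4862.
X + Y − Z = 208012 + 1430 − 4862 = 204580.

204580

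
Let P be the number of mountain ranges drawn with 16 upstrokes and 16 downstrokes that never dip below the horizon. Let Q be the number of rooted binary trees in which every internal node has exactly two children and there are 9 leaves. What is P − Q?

35356240

A Dyck path with 16 up-steps and 16 down-steps has semilength 16, so there are C_16 of them. So P = C_16 = 35357670.
A full binary tree with L leaves has L−1 internal nodes and is counted by C_{L−1}; L = 9 gives C_8. So Q = C_8 = 1430.
P − Q = 35357670 − 1430 = 35356240.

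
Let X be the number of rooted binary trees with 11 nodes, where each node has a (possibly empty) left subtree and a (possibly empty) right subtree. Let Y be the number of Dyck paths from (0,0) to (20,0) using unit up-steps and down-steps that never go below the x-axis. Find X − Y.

41990

There are C_n binary search tree shapes on n keys; with n = 11 that is C_11. So X = C_11 = 58786.
Dyck paths of semilength n (length 2n) are counted by C_n; here n = 10. So Y = C_10 = 16796.
X − Y = 58786 − 16796 = 41990.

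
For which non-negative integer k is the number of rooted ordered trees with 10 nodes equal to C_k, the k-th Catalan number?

9

A rooted plane tree on 10 nodes has 9 edges, and such trees are counted by C_9.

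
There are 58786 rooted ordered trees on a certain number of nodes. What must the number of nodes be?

12

Rooted ordered trees on m nodes are counted by C_{m−1}, and C_11 = 58786.
So the index is 11, and the number of nodes is 11 + 1 = 12.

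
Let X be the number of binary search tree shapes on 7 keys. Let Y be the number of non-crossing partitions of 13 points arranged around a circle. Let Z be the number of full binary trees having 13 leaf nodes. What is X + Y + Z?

Rooted binary trees with 7 nodes (each child slot possibly empty) number C_7. So X = C_7 = 429.
The non-crossing partitions of [13] form a lattice of size C_13. So Y = C_13 = 742900.
A full binary tree with L leaves has L−1 internal nodes and is counted by C_{L−1}; L = 13 gives C_12. So Z = C_12 = 208012.
X + Y + Z = 429 + 742900 + 208012 = 951341.

951341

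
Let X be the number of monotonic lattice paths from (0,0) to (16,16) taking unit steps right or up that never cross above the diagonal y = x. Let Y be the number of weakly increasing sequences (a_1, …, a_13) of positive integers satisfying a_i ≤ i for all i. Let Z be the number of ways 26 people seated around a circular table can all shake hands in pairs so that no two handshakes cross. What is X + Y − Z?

Sub-diagonal monotone paths from (0,0) to (16,16) biject with Dyck paths of semilength 16, giving C_16. So X = C_16 = 35357670.
Such sub-staircase sequences of length n are counted by C_n; here n = 13. So Y = C_13 = 742900.
With 26 = 2·13 people, non-crossing handshake pairings are non-crossing perfect matchings on a circle, counted by C_13. So Z = C_13 = 742900.
X + Y − Z = 35357670 + 742900 − 742900 = 35357670.

35357670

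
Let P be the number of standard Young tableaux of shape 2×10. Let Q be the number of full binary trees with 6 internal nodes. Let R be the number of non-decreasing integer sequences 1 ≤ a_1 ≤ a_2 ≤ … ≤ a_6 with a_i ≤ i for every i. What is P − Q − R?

Standard Young tableaux of shape 2×n are counted by C_n; here n = 10. So P = C_10 = 16796.
The number of full binary trees on 6 internal nodes is the Catalan number C_6. So Q = C_6 = 132.
Weakly increasing sequences with a_i ≤ i biject with Dyck paths of semilength 6, so there are C_6. So R = C_6 = 132.
P − Q − R = 16796 − 132 − 132 = 16532.

16532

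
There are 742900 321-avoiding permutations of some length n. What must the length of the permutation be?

13

Permutations of [n] avoiding a fixed length-3 pattern are counted by C_n. Since C_13 = 742900, the index is 13.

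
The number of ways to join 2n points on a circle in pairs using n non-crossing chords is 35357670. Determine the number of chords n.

16

Non-crossing pairings of 2n points on a circle are counted by C_n. Since C_16 = 35357670, the index is 16.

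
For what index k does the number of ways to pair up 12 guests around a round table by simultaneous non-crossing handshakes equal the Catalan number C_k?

With 12 = 2·6 people, non-crossing handshake pairings are non-crossing perfect matchings on a circle, counted by C_6.

6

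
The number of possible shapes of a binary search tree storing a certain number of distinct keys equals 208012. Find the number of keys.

12

Binary search tree shapes on n keys are counted by C_n, and C_12 = 208012.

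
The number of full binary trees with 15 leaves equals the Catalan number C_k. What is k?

14

A full binary tree with L leaves has L−1 internal nodes and is counted by C_{L−1}; L = 15 gives C_14.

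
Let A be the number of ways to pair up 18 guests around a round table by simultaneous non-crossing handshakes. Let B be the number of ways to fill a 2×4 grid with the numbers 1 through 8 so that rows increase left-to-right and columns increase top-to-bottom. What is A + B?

Non-crossing handshake pairings of 2n people are counted by C_n; 18 people gives n = 9. So A = C_9 = 4862.
By the hook-length formula (or a Dyck-path bijection), SYT of shape 2×4 number C_4. So B = C_4 = 14.
A + B = 4862 + 14 = 4876.

4876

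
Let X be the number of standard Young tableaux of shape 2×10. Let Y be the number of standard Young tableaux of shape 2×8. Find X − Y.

15366

Standard Young tableaux of shape 2×n are counted by C_n; here n = 10. So X = C_10 = 16796.
Standard Young tableaux of shape 2×n are counted by C_n; here n = 8. So Y = C_8 = 1430.
X − Y = 16796 − 1430 = 15366.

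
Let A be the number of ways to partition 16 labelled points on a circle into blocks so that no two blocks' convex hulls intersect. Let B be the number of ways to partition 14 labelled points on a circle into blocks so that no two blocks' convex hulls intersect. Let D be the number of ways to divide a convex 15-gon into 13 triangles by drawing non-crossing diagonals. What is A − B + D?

The non-crossing partitions of [16] form a lattice of size C_16. So A = C_16 = 35357670.
Non-crossing partitions of an n-element set are counted by C_n; here n = 14. So B = C_14 = 2674440.
A convex 15-gon is triangulated into 13 triangles, and the number of such triangulations is the Catalan number C_{15−2} = C_13. So D = C_13 = 742900.
A − B + D = 35357670 − 2674440 + 742900 = 33426130.

33426130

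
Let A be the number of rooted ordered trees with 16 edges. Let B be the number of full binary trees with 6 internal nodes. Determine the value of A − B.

Rooted ordered trees with n edges are counted by C_n; here n = 16. So A = C_16 = 35357670.
The number of full binary trees on 6 internal nodes is the Catalan number C_6. So B = C_6 = 132.
A − B = 35357670 − 132 = 35357538.

35357538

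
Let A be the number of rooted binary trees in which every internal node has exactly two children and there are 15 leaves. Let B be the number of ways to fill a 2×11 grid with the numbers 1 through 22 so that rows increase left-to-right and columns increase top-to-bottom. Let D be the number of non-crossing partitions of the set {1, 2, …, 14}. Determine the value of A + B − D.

Full binary trees with 15 leaves have 15−1 = 14 internal nodes, so there are C_14 of them. So A = C_14 = 2674440.
Standard Young tableaux of shape 2×n are counted by C_n; here n = 11. So B = C_11 = 58786.
The non-crossing partitions of [14] form a lattice of size C_14. So D = C_14 = 2674440.
A + B − D = 2674440 + 58786 − 2674440 = 58786.

58786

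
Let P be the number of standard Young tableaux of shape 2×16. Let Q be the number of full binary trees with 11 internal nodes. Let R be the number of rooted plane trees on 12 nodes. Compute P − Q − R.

By the hook-length formula (or a Dyck-path bijection), SYT of shape 2×16 number C_16. So P = C_16 = 35357670.
Full binary trees with n internal nodes are counted by C_n; here n = 11. So Q = C_11 = 58786.
Rooted ordered (plane) trees on m nodes have m−1 edges and are counted by C_{m−1}; m = 12 gives C_11. So R = C_11 = 58786.
P − Q − R = 35357670 − 58786 − 58786 = 35240098.

35240098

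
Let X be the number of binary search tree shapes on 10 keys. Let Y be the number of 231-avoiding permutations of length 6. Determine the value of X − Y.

Rooted binary trees with 10 nodes (each child slot possibly empty) number C_10. So X = C_10 = 16796.
For any fixed pattern of length 3, the pattern-avoiding permutations of [6] number C_6. So Y = C_6 = 132.
X − Y = 16796 − 132 = 16664.

16664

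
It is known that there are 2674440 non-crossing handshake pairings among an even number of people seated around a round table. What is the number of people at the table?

Non-crossing handshake pairings of 2n people are counted by C_n; 2674440 = C_14.
So n = 14, and there are 2n = 28 people.

28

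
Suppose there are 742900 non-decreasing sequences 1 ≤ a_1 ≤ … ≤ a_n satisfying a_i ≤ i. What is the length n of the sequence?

13

Such sub-staircase sequences of length n are counted by C_n; 742900 = C_13.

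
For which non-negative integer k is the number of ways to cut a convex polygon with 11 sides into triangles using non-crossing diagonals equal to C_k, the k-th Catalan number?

9

Triangulations of a convex m-gon are counted by C_{m−2}; with m = 11 this is C_9.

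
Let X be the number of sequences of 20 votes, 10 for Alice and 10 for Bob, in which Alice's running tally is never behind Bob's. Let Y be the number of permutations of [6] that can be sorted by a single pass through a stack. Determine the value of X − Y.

16664

Reading a vote for the leader as '(' and for the other as ')' turns such a sequence into a balanced string of 10 pairs, so the count is C_10. So X = C_10 = 16796.
Stack-sortable permutations are exactly the 231-avoiding ones, counted by C_n; here n = 6. So Y = C_6 = 132.
X − Y = 16796 − 132 = 16664.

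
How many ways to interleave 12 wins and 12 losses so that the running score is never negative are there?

208012

Reading a vote for the leader as '(' and for the other as ')' turns such a sequence into a balanced string of 12 pairs, so the count is C_12.
C_12 = 208012.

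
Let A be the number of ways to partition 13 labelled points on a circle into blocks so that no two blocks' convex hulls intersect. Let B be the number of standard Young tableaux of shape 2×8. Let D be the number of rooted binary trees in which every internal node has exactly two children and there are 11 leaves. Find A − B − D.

724674

The non-crossing partitions of [13] form a lattice of size C_13. So A = C_13 = 742900.
Standard Young tableaux of shape 2×n are counted by C_n; here n = 8. So B = C_8 = 1430.
Full binary trees with 11 leaves have 11−1 = 10 internal nodes, so there are C_10 of them. So D = C_10 = 16796.
A − B − D = 742900 − 1430 − 16796 = 724674.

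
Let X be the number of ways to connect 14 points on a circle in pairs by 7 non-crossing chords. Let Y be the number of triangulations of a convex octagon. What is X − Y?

297

Non-crossing perfect matchings of 2n points on a circle are counted by C_n; with 14 points, n = 7. So X = C_7 = 429.
A convex 8-gon is triangulated into 6 triangles, and the number of such triangulations is the Catalan number C_{8−2} = C_6. So Y = C_6 = 132.
X − Y = 429 − 132 = 297.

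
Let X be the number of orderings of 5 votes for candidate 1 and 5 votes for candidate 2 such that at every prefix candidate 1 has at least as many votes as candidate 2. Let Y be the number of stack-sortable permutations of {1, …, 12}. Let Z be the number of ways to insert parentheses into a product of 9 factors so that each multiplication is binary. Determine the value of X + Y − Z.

206624

Ballot sequences with n votes each where one side never trails are Dyck words, counted by C_n; here n = 5. So X = C_5 = 42.
By Knuth's characterisation, the stack-sortable permutations of length 12 are the 231-avoiders, numbering C_12. So Y = C_12 = 208012.
Bracketing 9 factors into binary products is counted by C_{9−1} = C_8. So Z = C_8 = 1430.
X + Y − Z = 42 + 208012 − 1430 = 206624.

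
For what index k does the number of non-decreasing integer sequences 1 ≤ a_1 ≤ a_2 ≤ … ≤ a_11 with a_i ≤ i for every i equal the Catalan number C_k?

Weakly increasing sequences with a_i ≤ i biject with Dyck paths of semilength 11, so there are C_11.

11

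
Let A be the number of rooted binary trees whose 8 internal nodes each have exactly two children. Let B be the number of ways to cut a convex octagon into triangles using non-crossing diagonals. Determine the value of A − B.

1298

Full binary trees with n internal nodes are counted by C_n; here n = 8. So A = C_8 = 1430.
The number of triangulations of an 8-gon is the Catalan number C_6 (index = sides − 2). So B = C_6 = 132.
A − B = 1430 − 132 = 1298.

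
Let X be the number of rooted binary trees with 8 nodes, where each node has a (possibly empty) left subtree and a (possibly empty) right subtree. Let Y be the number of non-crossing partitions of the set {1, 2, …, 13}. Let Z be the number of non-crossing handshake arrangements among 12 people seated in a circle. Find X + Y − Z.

744198

Rooted binary trees with 8 nodes (each child slot possibly empty) number C_8. So X = C_8 = 1430.
Non-crossing partitions of an n-element set are counted by C_n; here n = 13. So Y = C_13 = 742900.
With 12 = 2·6 people, non-crossing handshake pairings are non-crossing perfect matchings on a circle, counted by C_6. So Z = C_6 = 132.
X + Y − Z = 1430 + 742900 − 132 = 744198.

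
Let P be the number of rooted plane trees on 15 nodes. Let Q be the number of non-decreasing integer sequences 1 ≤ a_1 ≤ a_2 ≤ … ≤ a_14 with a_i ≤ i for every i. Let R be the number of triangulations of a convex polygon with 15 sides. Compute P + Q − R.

4605980

Rooted ordered (plane) trees on m nodes have m−1 edges and are counted by C_{m−1}; m = 15 gives C_14. So P = C_14 = 2674440.
Such sub-staircase sequences of length n are counted by C_n; here n = 14. So Q = C_14 = 2674440.
Triangulations of a convex m-gon are counted by C_{m−2}; with m = 15 this is C_13. So R = C_13 = 742900.
P + Q − R = 2674440 + 2674440 − 742900 = 4605980.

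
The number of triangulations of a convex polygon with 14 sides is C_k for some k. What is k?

The number of triangulations of a 14-gon is the Catalan number C_12 (index = sides − 2).

12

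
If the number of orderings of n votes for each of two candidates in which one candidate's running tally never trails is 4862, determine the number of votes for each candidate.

9

Such ballot sequences with n votes each are counted by C_n. Since C_9 = 4862, the index is 9.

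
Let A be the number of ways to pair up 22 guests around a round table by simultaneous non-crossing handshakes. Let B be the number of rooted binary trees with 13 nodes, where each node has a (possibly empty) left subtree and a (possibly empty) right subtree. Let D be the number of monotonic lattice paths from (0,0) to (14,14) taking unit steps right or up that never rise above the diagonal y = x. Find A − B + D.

1990326

Non-crossing handshake pairings of 2n people are counted by C_n; 22 people gives n = 11. So A = C_11 = 58786.
There are C_n binary search tree shapes on n keys; with n = 13 that is C_13. So B = C_13 = 742900.
Monotone paths in an n×n grid that stay weakly below the diagonal are counted by C_n; here n = 14. So D = C_14 = 2674440.
A − B + D = 58786 − 742900 + 2674440 = 1990326.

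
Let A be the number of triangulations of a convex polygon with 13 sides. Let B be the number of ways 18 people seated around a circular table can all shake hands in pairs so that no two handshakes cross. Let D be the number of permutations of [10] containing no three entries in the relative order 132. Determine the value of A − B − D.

A convex 13-gon is triangulated into 11 triangles, and the number of such triangulations is the Catalan number C_{13−2} = C_11. So A = C_11 = 58786.
With 18 = 2·9 people, non-crossing handshake pairings are non-crossing perfect matchings on a circle, counted by C_9. So B = C_9 = 4862.
Permutations of [n] avoiding any single length-3 pattern are counted by C_n; here n = 10. So D = C_10 = 16796.
A − B − D = 58786 − 4862 − 16796 = 37128.

37128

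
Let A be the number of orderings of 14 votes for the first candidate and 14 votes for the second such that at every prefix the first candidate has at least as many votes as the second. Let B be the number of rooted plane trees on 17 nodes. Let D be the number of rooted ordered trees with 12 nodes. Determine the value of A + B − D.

Ballot sequences with n votes each where one side never trails are Dyck words, counted by C_n; here n = 14. So A = C_14 = 2674440.
A rooted plane tree on 17 nodes has 16 edges, and such trees are counted by C_16. So B = C_16 = 35357670.
A rooted plane tree on 12 nodes has 11 edges, and such trees are counted by C_11. So D = C_11 = 58786.
A + B − D = 2674440 + 35357670 − 58786 = 37973324.

37973324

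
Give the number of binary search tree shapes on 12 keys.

There are C_n binary search tree shapes on n keys; with n = 12 that is C_12.
C_12 = C_11 · 2(2·11+1)/(11+2) = 58786 · 46/13 = 208012.

208012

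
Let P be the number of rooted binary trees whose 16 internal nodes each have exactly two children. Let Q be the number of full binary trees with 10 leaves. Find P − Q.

Full binary trees with n internal nodes are counted by C_n; here n = 16. So P = C_16 = 35357670.
A full binary tree with L leaves has L−1 internal nodes and is counted by C_{L−1}; L = 10 gives C_9. So Q = C_9 = 4862.
P − Q = 35357670 − 4862 = 35352808.

35352808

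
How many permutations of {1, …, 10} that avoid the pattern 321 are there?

16796

Permutations of [n] avoiding any single length-3 pattern are counted by C_n; here n = 10.
C_10 = C(20,10)/11 = 184756/11 = 16796.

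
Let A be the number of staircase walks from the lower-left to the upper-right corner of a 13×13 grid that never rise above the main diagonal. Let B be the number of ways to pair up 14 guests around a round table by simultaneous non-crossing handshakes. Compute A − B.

742471

Sub-diagonal monotone paths from (0,0) to (13,13) biject with Dyck paths of semilength 13, giving C_13. So A = C_13 = 742900.
Non-crossing handshake pairings of 2n people are counted by C_n; 14 people gives n = 7. So B = C_7 = 429.
A − B = 742900 − 429 = 742471.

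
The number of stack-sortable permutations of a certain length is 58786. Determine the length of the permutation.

Stack-sortable permutations of [n] are counted by C_n; 58786 = C_11.

11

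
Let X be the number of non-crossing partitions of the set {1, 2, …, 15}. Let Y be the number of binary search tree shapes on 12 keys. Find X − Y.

9486833

The non-crossing partitions of [15] form a lattice of size C_15. So X = C_15 = 9694845.
Binary trees (left/right distinguished) on n nodes are counted by C_n; here n = 12. So Y = C_12 = 208012.
X − Y = 9694845 − 208012 = 9486833.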